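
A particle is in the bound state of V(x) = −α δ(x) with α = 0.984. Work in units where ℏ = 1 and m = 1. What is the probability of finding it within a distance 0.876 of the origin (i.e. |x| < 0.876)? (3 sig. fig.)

P = 0.822

The normalised bound state is ψ = √κ e^{−κ|x|} with κ = mα/ℏ² = 0.9840.
P(|x| < d) = ∫_{−d}^{d} κ e^{−2κ|x|} dx = 1 − e^{−2κd} = 1 − e^{−1.724} = 0.8216.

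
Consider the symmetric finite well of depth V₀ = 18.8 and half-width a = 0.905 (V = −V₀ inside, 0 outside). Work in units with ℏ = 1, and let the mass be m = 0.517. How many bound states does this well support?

N = 3

Define the well-strength parameter z₀ = (a/ℏ)√(2mV₀) = 0.905 × √(2·0.517·18.8) = 3.990.
A new bound state (alternating even/odd) appears each time z₀ passes a multiple of π/2, so N = ⌊2z₀/π⌋ + 1 = ⌊2.540⌋ + 1 = 3.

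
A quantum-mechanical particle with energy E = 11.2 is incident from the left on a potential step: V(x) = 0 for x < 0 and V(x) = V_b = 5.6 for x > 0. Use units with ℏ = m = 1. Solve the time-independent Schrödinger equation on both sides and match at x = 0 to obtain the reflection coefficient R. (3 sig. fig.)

R = 0.0294

The wavenumbers are k₁ = √(2mE)/ℏ = 4.733 on the left and k₂ = √(2m(E − V_b))/ℏ = 3.347 on the right.
Matching ψ and ψ′ at x = 0 gives r = (k₁ − k₂)/(k₁ + k₂), so R = r² = 0.02944 and T = 1 − R = 0.9706.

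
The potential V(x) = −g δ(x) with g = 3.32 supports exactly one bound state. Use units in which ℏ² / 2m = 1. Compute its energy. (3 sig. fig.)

E = -2.76

The bound state is ψ(x) = √κ e^{−κ|x|}. The derivative jump ψ'(0⁺) − ψ'(0⁻) = −(2mg/ℏ²)ψ(0) fixes κ = mg/ℏ² = 1.660.
Then E = −ℏ²κ²/(2m) = −mg²/(2ℏ²) = -2.756.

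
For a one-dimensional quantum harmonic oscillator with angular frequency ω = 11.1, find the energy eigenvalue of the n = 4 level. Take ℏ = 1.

E = 50.0

Using E_n = (n + ½)ℏω: E_4 = 4.5 × 11.1 = 49.95.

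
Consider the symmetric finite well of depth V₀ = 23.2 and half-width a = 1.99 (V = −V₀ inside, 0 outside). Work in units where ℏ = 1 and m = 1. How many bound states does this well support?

N = 9

The dimensionless depth is z₀ = a√(2mV₀)/ℏ = 1.99 × √(46.40) = 13.56.
A new bound state (alternating even/odd) appears each time z₀ passes a multiple of π/2, so N = ⌊2z₀/π⌋ + 1 = ⌊8.630⌋ + 1 = 9.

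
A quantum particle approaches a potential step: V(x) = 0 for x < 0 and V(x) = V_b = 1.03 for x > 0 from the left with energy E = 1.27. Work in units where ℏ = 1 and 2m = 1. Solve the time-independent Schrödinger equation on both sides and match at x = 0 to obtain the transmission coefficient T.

T = 0.845

On each side the TISE gives plane waves with k = √(2m(E − V))/ℏ: k₁ = √(2·½·1.27) = 1.127, k₂ = √(2·½·0.24) = 0.4899.
Continuity of ψ and ψ′ at the step yields the reflection amplitude r = (k₁ − k₂)/(k₁ + k₂) = 0.3940; thus R = |r|² = 0.1552, T = 0.8448.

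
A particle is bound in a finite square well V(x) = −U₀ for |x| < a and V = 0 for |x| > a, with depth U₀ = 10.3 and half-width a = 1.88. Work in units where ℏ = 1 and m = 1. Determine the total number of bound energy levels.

N = 6

Define the well-strength parameter z₀ = (a/ℏ)√(2mU₀) = 1.88 × √(2·1·10.3) = 8.533.
The even/odd transcendental equations gain one root per π/2 in z₀, giving N = 1 + ⌊2z₀/π⌋ = 1 + ⌊5.432⌋ = 6.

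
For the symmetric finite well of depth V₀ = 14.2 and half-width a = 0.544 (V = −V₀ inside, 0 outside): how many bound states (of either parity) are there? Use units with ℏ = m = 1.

N = 2

Define the well-strength parameter z₀ = (a/ℏ)√(2mV₀) = 0.544 × √(2·1·14.2) = 2.899.
A new bound state (alternating even/odd) appears each time z₀ passes a multiple of π/2, so N = ⌊2z₀/π⌋ + 1 = ⌊1.846⌋ + 1 = 2.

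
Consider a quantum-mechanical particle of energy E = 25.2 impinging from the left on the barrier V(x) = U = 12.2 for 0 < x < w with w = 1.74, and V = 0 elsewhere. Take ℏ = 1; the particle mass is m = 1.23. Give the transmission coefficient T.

E > U: inside the barrier k₂ = √(2m(E − U))/ℏ = 5.655, k₂w = 9.840.
T = [1 + U² sin²(k₂w) / (4E(E − U))]⁻¹ = 1/1.018 = 0.982.

T = 0.982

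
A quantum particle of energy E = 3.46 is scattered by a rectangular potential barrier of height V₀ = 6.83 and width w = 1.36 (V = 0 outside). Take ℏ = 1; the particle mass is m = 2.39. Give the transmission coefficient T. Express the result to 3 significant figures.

T = 0.0000726

Since E < V₀ the interior solution is evanescent with decay constant κ = √(2m(V₀ − E))/ℏ = 4.014.
κw = 5.458, sinh(κw) = 117.4.
The exact tunnelling result is T⁻¹ = 1 + V₀² sinh²(κw) / [4E(V₀ − E)] = 13780, so T = 0.0000726.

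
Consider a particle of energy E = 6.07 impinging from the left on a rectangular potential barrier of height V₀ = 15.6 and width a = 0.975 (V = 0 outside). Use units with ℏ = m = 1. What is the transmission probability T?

E < V₀: inside the barrier ψ ∝ e^{±κx} with κ = √(2m(V₀ − E))/ℏ = 4.366.
κa = 4.257, sinh(κa) = 35.28.
Matching ψ, ψ′ at both faces gives T = [1 + V₀² sinh²(κa) / (4E(V₀ − E))]⁻¹ = 1/1310 = 0.000763.

T = 0.000763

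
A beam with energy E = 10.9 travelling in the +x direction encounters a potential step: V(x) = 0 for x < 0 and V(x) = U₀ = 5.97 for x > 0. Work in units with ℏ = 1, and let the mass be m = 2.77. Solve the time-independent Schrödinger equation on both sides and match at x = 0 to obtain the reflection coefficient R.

R = 0.0383

On each side the TISE gives plane waves with k = √(2m(E − V))/ℏ: k₁ = √(2·2.77·10.9) = 7.771, k₂ = √(2·2.77·4.93) = 5.226.
Continuity of ψ and ψ′ at the step yields the reflection amplitude r = (k₁ − k₂)/(k₁ + k₂) = 0.1958; thus R = |r|² = 0.03834, T = 0.9617.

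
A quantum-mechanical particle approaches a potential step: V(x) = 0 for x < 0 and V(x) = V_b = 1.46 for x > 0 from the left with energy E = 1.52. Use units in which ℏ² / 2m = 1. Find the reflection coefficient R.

The wavenumbers are k₁ = √(2mE)/ℏ = 1.233 on the left and k₂ = √(2m(E − V_b))/ℏ = 0.2449 on the right.
Continuity of ψ and ψ′ at the step yields the reflection amplitude r = (k₁ − k₂)/(k₁ + k₂) = 0.6685; thus R = |r|² = 0.4469, T = 0.5531.

R = 0.447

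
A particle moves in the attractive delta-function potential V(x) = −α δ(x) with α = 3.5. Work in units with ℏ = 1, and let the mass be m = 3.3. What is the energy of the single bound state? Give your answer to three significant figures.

E = -20.2

For x ≠ 0 the bound state is ψ ∝ e^{−κ|x|}; integrating the TISE across the delta gives the cusp condition 2κ = 2mα/ℏ², so κ = 11.55.
Then E = −ℏ²κ²/(2m) = −mα²/(2ℏ²) = -20.21.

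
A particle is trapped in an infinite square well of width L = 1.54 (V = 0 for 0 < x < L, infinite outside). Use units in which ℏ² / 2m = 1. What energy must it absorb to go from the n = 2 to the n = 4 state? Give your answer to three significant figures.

ΔE = 49.9

E_n = n²π²ℏ²/(2mL²), so ΔE = (4² − 2²) π²ℏ²/(2mL²).
ΔE = 12 × π² / (2 × 0.5 × 1.54²) = 49.94.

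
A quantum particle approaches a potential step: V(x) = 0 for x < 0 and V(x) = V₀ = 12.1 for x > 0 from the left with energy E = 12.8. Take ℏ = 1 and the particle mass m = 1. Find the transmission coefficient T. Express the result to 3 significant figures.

T = 0.614

On each side the TISE gives plane waves with k = √(2m(E − V))/ℏ: k₁ = √(2·1·12.8) = 5.060, k₂ = √(2·1·0.7) = 1.183.
Continuity of ψ and ψ′ at the step yields the reflection amplitude r = (k₁ − k₂)/(k₁ + k₂) = 0.6209; thus R = |r|² = 0.3856, T = 0.6144.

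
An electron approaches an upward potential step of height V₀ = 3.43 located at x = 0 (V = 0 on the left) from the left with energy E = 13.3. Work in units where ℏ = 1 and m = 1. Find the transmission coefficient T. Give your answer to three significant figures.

The wavenumbers are k₁ = √(2mE)/ℏ = 5.158 on the left and k₂ = √(2m(E − V₀))/ℏ = 4.443 on the right.
Matching ψ and ψ′ at x = 0 gives r = (k₁ − k₂)/(k₁ + k₂), so R = r² = 0.005540 and T = 1 − R = 0.9945.

T = 0.994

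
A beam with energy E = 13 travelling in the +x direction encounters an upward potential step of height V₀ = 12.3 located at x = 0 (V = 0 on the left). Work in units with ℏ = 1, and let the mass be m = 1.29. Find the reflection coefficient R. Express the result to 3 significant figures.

R = 0.389

The wavenumbers are k₁ = √(2mE)/ℏ = 5.791 on the left and k₂ = √(2m(E − V₀))/ℏ = 1.344 on the right.
Continuity of ψ and ψ′ at the step yields the reflection amplitude r = (k₁ − k₂)/(k₁ + k₂) = 0.6233; thus R = |r|² = 0.3885, T = 0.6115.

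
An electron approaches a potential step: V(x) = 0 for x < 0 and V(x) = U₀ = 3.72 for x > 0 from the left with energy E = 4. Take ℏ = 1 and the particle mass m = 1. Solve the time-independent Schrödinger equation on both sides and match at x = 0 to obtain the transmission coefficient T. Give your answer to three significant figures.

T = 0.662

The wavenumbers are k₁ = √(2mE)/ℏ = 2.828 on the left and k₂ = √(2m(E − U₀))/ℏ = 0.7483 on the right.
Matching ψ and ψ′ at x = 0 gives r = (k₁ − k₂)/(k₁ + k₂), so R = r² = 0.3382 and T = 1 − R = 0.6618.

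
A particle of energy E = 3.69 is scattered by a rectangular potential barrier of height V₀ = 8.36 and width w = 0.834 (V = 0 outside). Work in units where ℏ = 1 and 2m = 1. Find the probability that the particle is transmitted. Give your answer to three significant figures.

Since E < V₀ the interior solution is evanescent with decay constant κ = √(2m(V₀ − E))/ℏ = 2.161.
κw = 1.802, sinh(κw) = 2.949.
Matching ψ, ψ′ at both faces gives T = [1 + V₀² sinh²(κw) / (4E(V₀ − E))]⁻¹ = 1/9.820 = 0.102.

T = 0.102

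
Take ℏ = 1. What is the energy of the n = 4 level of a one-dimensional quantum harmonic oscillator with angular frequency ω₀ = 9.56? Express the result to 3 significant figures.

E = 43.0

The oscillator eigenvalues are E_n = ℏω₀(n + ½), so E_4 = 9.56 × 4.5 = 43.02.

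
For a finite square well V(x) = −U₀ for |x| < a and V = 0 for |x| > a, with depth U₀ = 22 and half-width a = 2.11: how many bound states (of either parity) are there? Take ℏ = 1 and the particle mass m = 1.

N = 9

Define the well-strength parameter z₀ = (a/ℏ)√(2mU₀) = 2.11 × √(2·1·22) = 14.00.
The even/odd transcendental equations gain one root per π/2 in z₀, giving N = 1 + ⌊2z₀/π⌋ = 1 + ⌊8.910⌋ = 9.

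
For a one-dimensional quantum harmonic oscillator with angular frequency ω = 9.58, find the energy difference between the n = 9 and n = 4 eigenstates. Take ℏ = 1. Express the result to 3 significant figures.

ΔE = 47.9

E_n = ℏω(n + ½), so ΔE = (9 − 4) ℏω = 5 × 9.58 = 47.90.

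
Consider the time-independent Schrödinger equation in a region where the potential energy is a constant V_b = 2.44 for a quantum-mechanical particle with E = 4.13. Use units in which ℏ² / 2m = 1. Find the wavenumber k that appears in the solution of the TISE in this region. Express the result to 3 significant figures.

With E > V_b the solution is oscillatory, ψ ∝ e^{±ikx} with k = √(2m(E − V_b))/ℏ.
k = √(2 × 0.5 × 1.69) = 1.300.

k = 1.30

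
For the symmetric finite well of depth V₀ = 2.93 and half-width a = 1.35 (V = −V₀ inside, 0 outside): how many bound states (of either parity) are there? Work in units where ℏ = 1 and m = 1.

N = 3

Define the well-strength parameter z₀ = (a/ℏ)√(2mV₀) = 1.35 × √(2·1·2.93) = 3.268.
The even/odd transcendental equations gain one root per π/2 in z₀, giving N = 1 + ⌊2z₀/π⌋ = 1 + ⌊2.080⌋ = 3.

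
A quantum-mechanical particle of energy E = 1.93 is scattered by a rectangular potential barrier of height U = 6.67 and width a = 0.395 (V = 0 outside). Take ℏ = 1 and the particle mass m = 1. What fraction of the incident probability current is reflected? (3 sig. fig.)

R = 0.742

Since E < U the interior solution is evanescent with decay constant κ = √(2m(U − E))/ℏ = 3.079.
κa = 1.216, sinh(κa) = 1.539.
The exact tunnelling result is T⁻¹ = 1 + U² sinh²(κa) / [4E(U − E)] = 3.880, so T = 0.258.
R = 1 − T = 0.742.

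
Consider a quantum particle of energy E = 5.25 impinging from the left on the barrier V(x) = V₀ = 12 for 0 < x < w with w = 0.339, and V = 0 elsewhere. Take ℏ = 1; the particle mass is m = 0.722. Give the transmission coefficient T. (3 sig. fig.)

E < V₀: inside the barrier ψ ∝ e^{±κx} with κ = √(2m(V₀ − E))/ℏ = 3.122.
κw = 1.058, sinh(κw) = 1.267.
Matching ψ, ψ′ at both faces gives T = [1 + V₀² sinh²(κw) / (4E(V₀ − E))]⁻¹ = 1/2.632 = 0.380.

T = 0.380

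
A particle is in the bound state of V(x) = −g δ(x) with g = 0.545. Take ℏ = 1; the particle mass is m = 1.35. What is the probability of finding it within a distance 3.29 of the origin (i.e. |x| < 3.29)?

The normalised bound state is ψ = √κ e^{−κ|x|} with κ = mg/ℏ² = 0.7358.
P(|x| < d) = ∫_{−d}^{d} κ e^{−2κ|x|} dx = 1 − e^{−2κd} = 1 − e^{−4.841} = 0.9921.

P = 0.992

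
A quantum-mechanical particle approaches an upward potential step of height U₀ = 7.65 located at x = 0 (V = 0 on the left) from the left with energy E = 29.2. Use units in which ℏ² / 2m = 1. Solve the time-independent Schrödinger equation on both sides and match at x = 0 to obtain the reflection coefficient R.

R = 0.00575

The wavenumbers are k₁ = √(2mE)/ℏ = 5.404 on the left and k₂ = √(2m(E − U₀))/ℏ = 4.642 on the right.
Matching ψ and ψ′ at x = 0 gives r = (k₁ − k₂)/(k₁ + k₂), so R = r² = 0.005746 and T = 1 − R = 0.9943.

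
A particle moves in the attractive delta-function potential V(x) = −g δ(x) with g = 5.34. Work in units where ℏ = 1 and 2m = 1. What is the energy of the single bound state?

E = -7.13

The bound state is ψ(x) = √κ e^{−κ|x|}. The derivative jump ψ'(0⁺) − ψ'(0⁻) = −(2mg/ℏ²)ψ(0) fixes κ = mg/ℏ² = 2.670.
Then E = −ℏ²κ²/(2m) = −mg²/(2ℏ²) = -7.129.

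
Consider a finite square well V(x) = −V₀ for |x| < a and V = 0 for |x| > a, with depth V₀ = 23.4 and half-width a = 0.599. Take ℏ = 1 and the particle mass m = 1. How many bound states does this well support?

N = 3

The dimensionless depth is z₀ = a√(2mV₀)/ℏ = 0.599 × √(46.80) = 4.098.
A new bound state (alternating even/odd) appears each time z₀ passes a multiple of π/2, so N = ⌊2z₀/π⌋ + 1 = ⌊2.609⌋ + 1 = 3.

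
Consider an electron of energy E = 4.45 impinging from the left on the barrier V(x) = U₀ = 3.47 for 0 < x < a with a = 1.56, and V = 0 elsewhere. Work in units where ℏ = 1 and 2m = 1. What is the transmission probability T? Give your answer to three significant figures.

Above the barrier the interior wavenumber is k₂ = √(2m(E − U₀))/ℏ = 0.9899, giving phase k₂a = 1.544.
Matching at both interfaces gives T⁻¹ = 1 + U₀² sin²(k₂a) / [4E(E − U₀)] = 1.690, hence T = 0.592.

T = 0.592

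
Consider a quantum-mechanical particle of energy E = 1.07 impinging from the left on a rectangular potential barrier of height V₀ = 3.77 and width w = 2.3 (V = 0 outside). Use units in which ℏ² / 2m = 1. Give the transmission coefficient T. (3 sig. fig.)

T = 0.00170

Since E < V₀ the interior solution is evanescent with decay constant κ = √(2m(V₀ − E))/ℏ = 1.643.
κw = 3.779, sinh(κw) = 21.88.
The exact tunnelling result is T⁻¹ = 1 + V₀² sinh²(κw) / [4E(V₀ − E)] = 589.9, so T = 0.00170.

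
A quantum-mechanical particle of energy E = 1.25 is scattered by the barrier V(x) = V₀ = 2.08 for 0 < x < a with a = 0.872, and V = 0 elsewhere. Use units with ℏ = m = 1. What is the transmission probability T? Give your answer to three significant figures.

E < V₀: inside the barrier ψ ∝ e^{±κx} with κ = √(2m(V₀ − E))/ℏ = 1.288.
κa = 1.123, sinh(κa) = 1.375.
The exact tunnelling result is T⁻¹ = 1 + V₀² sinh²(κa) / [4E(V₀ − E)] = 2.972, so T = 0.337.

T = 0.337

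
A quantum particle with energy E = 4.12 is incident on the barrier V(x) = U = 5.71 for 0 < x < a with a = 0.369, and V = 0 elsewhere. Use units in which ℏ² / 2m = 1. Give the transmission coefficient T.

T = 0.776

Since E < U the interior solution is evanescent with decay constant κ = √(2m(U − E))/ℏ = 1.261.
κa = 0.4653, sinh(κa) = 0.4823.
The exact tunnelling result is T⁻¹ = 1 + U² sinh²(κa) / [4E(U − E)] = 1.289, so T = 0.776.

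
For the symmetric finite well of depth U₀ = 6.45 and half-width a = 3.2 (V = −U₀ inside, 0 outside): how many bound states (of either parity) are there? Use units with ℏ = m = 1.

N = 8

The dimensionless depth is z₀ = a√(2mU₀)/ℏ = 3.2 × √(12.90) = 11.49.
The even/odd transcendental equations gain one root per π/2 in z₀, giving N = 1 + ⌊2z₀/π⌋ = 1 + ⌊7.317⌋ = 8.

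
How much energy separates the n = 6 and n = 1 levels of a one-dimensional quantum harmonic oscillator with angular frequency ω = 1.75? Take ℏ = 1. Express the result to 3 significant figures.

E_n = ℏω(n + ½), so ΔE = (6 − 1) ℏω = 5 × 1.75 = 8.750.

ΔE = 8.75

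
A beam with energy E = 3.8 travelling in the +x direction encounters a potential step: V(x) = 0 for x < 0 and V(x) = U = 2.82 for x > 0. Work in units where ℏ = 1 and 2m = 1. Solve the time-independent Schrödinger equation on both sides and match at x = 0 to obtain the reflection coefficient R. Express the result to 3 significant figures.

The wavenumbers are k₁ = √(2mE)/ℏ = 1.949 on the left and k₂ = √(2m(E − U))/ℏ = 0.9899 on the right.
Matching ψ and ψ′ at x = 0 gives r = (k₁ − k₂)/(k₁ + k₂), so R = r² = 0.1065 and T = 1 − R = 0.8935.

R = 0.107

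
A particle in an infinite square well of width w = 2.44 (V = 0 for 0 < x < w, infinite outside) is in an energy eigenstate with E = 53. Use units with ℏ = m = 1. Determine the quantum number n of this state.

n = 8

From E_n = n²π²ℏ²/(2mw²) invert to n = √(2mw²E)/(πℏ).
n = (2.44/π) × √(2 × 1 × 53) = 7.996 → n = 8.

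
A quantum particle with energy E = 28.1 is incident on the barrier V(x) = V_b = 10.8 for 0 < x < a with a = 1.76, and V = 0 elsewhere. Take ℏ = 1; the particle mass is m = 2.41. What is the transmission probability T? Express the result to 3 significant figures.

Above the barrier the interior wavenumber is k₂ = √(2m(E − V_b))/ℏ = 9.132, giving phase k₂a = 16.07.
Matching at both interfaces gives T⁻¹ = 1 + V_b² sin²(k₂a) / [4E(E − V_b)] = 1.008, hence T = 0.992.

T = 0.992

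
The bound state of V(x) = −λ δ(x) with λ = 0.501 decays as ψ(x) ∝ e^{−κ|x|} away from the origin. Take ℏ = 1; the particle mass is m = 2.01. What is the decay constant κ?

κ = 1.01

Integrating the TISE across x = 0 gives the cusp condition ψ'(0⁺) − ψ'(0⁻) = −(2mλ/ℏ²)ψ(0).
With ψ ∝ e^{−κ|x|} this yields −2κ = −2mλ/ℏ², so κ = mλ/ℏ² = 1.007.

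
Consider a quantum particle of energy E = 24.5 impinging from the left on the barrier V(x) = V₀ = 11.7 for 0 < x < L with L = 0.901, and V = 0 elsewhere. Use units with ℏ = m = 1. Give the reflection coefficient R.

R = 0.0963

E > V₀: inside the barrier k₂ = √(2m(E − V₀))/ℏ = 5.060, k₂L = 4.559.
T = [1 + V₀² sin²(k₂L) / (4E(E − V₀))]⁻¹ = 1/1.107 = 0.904.
R = 1 − T = 0.0963.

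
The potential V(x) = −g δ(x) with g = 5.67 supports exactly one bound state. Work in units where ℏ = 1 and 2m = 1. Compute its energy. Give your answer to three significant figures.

E = -8.04

For x ≠ 0 the bound state is ψ ∝ e^{−κ|x|}; integrating the TISE across the delta gives the cusp condition 2κ = 2mg/ℏ², so κ = 2.835.
Then E = −ℏ²κ²/(2m) = −mg²/(2ℏ²) = -8.037.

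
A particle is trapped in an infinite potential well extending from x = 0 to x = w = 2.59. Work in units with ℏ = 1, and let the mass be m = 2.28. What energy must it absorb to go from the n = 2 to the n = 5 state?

E_n = n²π²ℏ²/(2mw²), so ΔE = (5² − 2²) π²ℏ²/(2mw²).
ΔE = 21 × π² / (2 × 2.28 × 2.59²) = 6.776.

ΔE = 6.78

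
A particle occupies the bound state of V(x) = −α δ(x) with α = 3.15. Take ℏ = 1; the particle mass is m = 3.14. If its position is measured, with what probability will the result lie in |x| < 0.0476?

The normalised bound state is ψ = √κ e^{−κ|x|} with κ = mα/ℏ² = 9.891.
P(|x| < d) = ∫_{−d}^{d} κ e^{−2κ|x|} dx = 1 − e^{−2κd} = 1 − e^{−0.9416} = 0.6100.

P = 0.610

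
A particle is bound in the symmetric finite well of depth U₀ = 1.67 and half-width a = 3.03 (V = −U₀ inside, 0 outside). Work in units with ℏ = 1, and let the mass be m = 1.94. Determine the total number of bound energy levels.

N = 5

The dimensionless depth is z₀ = a√(2mU₀)/ℏ = 3.03 × √(6.480) = 7.713.
A new bound state (alternating even/odd) appears each time z₀ passes a multiple of π/2, so N = ⌊2z₀/π⌋ + 1 = ⌊4.910⌋ + 1 = 5.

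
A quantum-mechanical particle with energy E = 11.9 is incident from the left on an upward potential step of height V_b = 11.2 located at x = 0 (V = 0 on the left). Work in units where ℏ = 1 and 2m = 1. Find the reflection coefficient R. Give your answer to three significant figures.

R = 0.372

On each side the TISE gives plane waves with k = √(2m(E − V))/ℏ: k₁ = √(2·½·11.9) = 3.450, k₂ = √(2·½·0.7) = 0.8367.
Continuity of ψ and ψ′ at the step yields the reflection amplitude r = (k₁ − k₂)/(k₁ + k₂) = 0.6096; thus R = |r|² = 0.3716, T = 0.6284.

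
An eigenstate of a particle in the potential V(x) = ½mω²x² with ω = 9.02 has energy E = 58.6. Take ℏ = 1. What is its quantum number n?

n = 6

E_n = ℏω(n + ½) ⇒ n = E/(ℏω) − ½ = 58.6/9.02 − 0.5 = 5.997 → n = 6.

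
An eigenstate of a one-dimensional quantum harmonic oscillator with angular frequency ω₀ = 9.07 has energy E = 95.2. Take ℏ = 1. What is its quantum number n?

n = 10

Invert E_n = (n + ½)ℏω₀: n = E/ℏω₀ − ½ = 9.996, so n = 10.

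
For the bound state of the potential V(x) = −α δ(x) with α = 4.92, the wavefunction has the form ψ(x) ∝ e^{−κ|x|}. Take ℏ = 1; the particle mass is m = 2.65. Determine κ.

Integrate −(ℏ²/2m)ψ'' − αδ(x)ψ = Eψ from −ε to +ε: the ψ'' term gives ψ'(0⁺) − ψ'(0⁻) and the δ term gives −(2mα/ℏ²)ψ(0).
With ψ ∝ e^{−κ|x|} this yields −2κ = −2mα/ℏ², so κ = mα/ℏ² = 13.04.

κ = 13.0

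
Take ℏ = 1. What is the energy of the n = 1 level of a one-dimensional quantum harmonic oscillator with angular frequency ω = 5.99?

E = 8.99

Using E_n = (n + ½)ℏω: E_1 = 1.5 × 5.99 = 8.985.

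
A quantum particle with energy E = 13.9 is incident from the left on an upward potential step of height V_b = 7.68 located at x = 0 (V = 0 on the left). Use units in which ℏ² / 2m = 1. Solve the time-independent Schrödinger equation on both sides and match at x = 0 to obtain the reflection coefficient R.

On each side the TISE gives plane waves with k = √(2m(E − V))/ℏ: k₁ = √(2·½·13.9) = 3.728, k₂ = √(2·½·6.22) = 2.494.
Matching ψ and ψ′ at x = 0 gives r = (k₁ − k₂)/(k₁ + k₂), so R = r² = 0.03935 and T = 1 − R = 0.9607.

R = 0.0393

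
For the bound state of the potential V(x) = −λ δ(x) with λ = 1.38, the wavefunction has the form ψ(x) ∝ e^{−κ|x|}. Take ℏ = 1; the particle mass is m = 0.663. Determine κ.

Integrating the TISE across x = 0 gives the cusp condition ψ'(0⁺) − ψ'(0⁻) = −(2mλ/ℏ²)ψ(0).
With ψ ∝ e^{−κ|x|} this yields −2κ = −2mλ/ℏ², so κ = mλ/ℏ² = 0.9149.

κ = 0.915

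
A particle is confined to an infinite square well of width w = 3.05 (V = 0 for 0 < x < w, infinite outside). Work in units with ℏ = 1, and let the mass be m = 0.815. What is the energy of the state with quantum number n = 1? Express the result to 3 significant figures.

E = 0.651

Requiring ψ(0) = ψ(w) = 0 quantises k = nπ/w, hence E_n = ℏ²k²/2m = n²π²ℏ²/(2mw²).
E_1 = 1² × π² / (2 × 0.815 × 3.05²) = 0.6509.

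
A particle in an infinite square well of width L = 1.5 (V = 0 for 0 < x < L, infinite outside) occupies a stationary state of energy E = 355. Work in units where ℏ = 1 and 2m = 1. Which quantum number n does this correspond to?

n = 9

For an infinite well E_n = n²π²ℏ²/(2mL²), so n = (L/πℏ)√(2mE).
n = (1.5/π) × √(2 × 0.5 × 355) = 8.996 → n = 9.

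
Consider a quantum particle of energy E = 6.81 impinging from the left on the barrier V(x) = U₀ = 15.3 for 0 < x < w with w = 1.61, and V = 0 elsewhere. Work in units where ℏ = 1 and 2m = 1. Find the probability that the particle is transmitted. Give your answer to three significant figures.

Since E < U₀ the interior solution is evanescent with decay constant κ = √(2m(U₀ − E))/ℏ = 2.914.
κw = 4.691, sinh(κw) = 54.48.
Matching ψ, ψ′ at both faces gives T = [1 + U₀² sinh²(κw) / (4E(U₀ − E))]⁻¹ = 1/3006 = 0.000333.

T = 0.000333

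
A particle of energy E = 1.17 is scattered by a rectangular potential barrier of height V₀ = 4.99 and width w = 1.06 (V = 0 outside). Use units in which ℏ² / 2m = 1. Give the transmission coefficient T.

T = 0.0449

E < V₀: inside the barrier ψ ∝ e^{±κx} with κ = √(2m(V₀ − E))/ℏ = 1.954.
κw = 2.072, sinh(κw) = 3.906.
The exact tunnelling result is T⁻¹ = 1 + V₀² sinh²(κw) / [4E(V₀ − E)] = 22.25, so T = 0.0449.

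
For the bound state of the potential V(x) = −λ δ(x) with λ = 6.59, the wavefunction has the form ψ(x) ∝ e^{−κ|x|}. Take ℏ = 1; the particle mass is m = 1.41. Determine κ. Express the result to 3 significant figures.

κ = 9.29

Integrate −(ℏ²/2m)ψ'' − λδ(x)ψ = Eψ from −ε to +ε: the ψ'' term gives ψ'(0⁺) − ψ'(0⁻) and the δ term gives −(2mλ/ℏ²)ψ(0).
With ψ ∝ e^{−κ|x|} this yields −2κ = −2mλ/ℏ², so κ = mλ/ℏ² = 9.292.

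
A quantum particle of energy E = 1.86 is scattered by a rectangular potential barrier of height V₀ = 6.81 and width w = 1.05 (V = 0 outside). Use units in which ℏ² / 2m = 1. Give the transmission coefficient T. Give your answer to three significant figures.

T = 0.0294

Since E < V₀ the interior solution is evanescent with decay constant κ = √(2m(V₀ − E))/ℏ = 2.225.
κw = 2.336, sinh(κw) = 5.122.
The exact tunnelling result is T⁻¹ = 1 + V₀² sinh²(κw) / [4E(V₀ − E)] = 34.04, so T = 0.0294.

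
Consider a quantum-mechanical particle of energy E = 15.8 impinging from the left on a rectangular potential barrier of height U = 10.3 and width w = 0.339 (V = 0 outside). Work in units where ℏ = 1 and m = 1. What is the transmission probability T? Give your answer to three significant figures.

T = 0.801

E > U: inside the barrier k₂ = √(2m(E − U))/ℏ = 3.317, k₂w = 1.124.
Matching at both interfaces gives T⁻¹ = 1 + U² sin²(k₂w) / [4E(E − U)] = 1.248, hence T = 0.801.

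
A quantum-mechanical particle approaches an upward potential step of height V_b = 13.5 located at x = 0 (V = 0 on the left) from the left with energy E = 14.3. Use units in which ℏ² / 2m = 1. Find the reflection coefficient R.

R = 0.381

On each side the TISE gives plane waves with k = √(2m(E − V))/ℏ: k₁ = √(2·½·14.3) = 3.782, k₂ = √(2·½·0.8) = 0.8944.
Continuity of ψ and ψ′ at the step yields the reflection amplitude r = (k₁ − k₂)/(k₁ + k₂) = 0.6174; thus R = |r|² = 0.3812, T = 0.6188.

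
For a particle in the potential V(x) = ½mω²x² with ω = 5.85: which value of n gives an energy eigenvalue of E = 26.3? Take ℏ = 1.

E_n = ℏω(n + ½) ⇒ n = E/(ℏω) − ½ = 26.3/5.85 − 0.5 = 3.996 → n = 4.

n = 4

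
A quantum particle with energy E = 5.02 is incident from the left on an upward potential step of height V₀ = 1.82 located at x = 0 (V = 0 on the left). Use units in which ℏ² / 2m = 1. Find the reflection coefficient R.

On each side the TISE gives plane waves with k = √(2m(E − V))/ℏ: k₁ = √(2·½·5.02) = 2.241, k₂ = √(2·½·3.2) = 1.789.
Matching ψ and ψ′ at x = 0 gives r = (k₁ − k₂)/(k₁ + k₂), so R = r² = 0.01257 and T = 1 − R = 0.9874.

R = 0.0126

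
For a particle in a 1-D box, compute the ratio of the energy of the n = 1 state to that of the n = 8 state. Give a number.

0.015625

Since E_n ∝ n², the ratio is (1/8)² = 0.015625.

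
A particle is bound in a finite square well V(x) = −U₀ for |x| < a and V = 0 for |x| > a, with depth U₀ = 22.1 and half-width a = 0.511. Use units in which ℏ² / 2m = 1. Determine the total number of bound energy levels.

N = 2

The dimensionless depth is z₀ = a√(2mU₀)/ℏ = 0.511 × √(22.10) = 2.402.
The even/odd transcendental equations gain one root per π/2 in z₀, giving N = 1 + ⌊2z₀/π⌋ = 1 + ⌊1.529⌋ = 2.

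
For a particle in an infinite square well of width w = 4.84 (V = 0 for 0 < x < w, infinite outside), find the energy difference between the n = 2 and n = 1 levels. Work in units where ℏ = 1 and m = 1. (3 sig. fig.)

ΔE = 0.632

E_n = n²π²ℏ²/(2mw²), so ΔE = (2² − 1²) π²ℏ²/(2mw²).
ΔE = 3 × π² / (2 × 1 × 4.84²) = 0.6320.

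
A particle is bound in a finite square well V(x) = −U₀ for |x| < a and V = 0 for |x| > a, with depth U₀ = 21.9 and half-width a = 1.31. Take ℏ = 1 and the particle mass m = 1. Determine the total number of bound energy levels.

Define the well-strength parameter z₀ = (a/ℏ)√(2mU₀) = 1.31 × √(2·1·21.9) = 8.670.
A new bound state (alternating even/odd) appears each time z₀ passes a multiple of π/2, so N = ⌊2z₀/π⌋ + 1 = ⌊5.519⌋ + 1 = 6.

N = 6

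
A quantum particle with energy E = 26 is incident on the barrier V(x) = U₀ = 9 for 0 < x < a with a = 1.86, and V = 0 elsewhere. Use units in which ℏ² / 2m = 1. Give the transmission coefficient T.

T = 0.958

E > U₀: inside the barrier k₂ = √(2m(E − U₀))/ℏ = 4.123, k₂a = 7.669.
Matching at both interfaces gives T⁻¹ = 1 + U₀² sin²(k₂a) / [4E(E − U₀)] = 1.044, hence T = 0.958.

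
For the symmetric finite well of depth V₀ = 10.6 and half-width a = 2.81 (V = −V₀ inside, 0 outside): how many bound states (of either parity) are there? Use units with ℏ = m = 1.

The dimensionless depth is z₀ = a√(2mV₀)/ℏ = 2.81 × √(21.20) = 12.94.
A new bound state (alternating even/odd) appears each time z₀ passes a multiple of π/2, so N = ⌊2z₀/π⌋ + 1 = ⌊8.237⌋ + 1 = 9.

N = 9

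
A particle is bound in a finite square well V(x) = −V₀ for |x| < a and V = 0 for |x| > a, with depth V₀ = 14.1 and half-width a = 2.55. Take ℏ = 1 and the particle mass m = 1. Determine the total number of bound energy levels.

N = 9

Define the well-strength parameter z₀ = (a/ℏ)√(2mV₀) = 2.55 × √(2·1·14.1) = 13.54.
A new bound state (alternating even/odd) appears each time z₀ passes a multiple of π/2, so N = ⌊2z₀/π⌋ + 1 = ⌊8.621⌋ + 1 = 9.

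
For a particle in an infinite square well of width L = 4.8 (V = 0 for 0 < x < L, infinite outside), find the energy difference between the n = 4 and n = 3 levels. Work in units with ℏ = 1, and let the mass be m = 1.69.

E_n = n²π²ℏ²/(2mL²), so ΔE = (4² − 3²) π²ℏ²/(2mL²).
ΔE = 7 × π² / (2 × 1.69 × 4.8²) = 0.8872.

ΔE = 0.887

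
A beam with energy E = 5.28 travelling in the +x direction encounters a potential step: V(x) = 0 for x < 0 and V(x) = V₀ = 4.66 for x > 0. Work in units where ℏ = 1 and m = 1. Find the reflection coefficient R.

On each side the TISE gives plane waves with k = √(2m(E − V))/ℏ: k₁ = √(2·1·5.28) = 3.250, k₂ = √(2·1·0.62) = 1.114.
Continuity of ψ and ψ′ at the step yields the reflection amplitude r = (k₁ − k₂)/(k₁ + k₂) = 0.4896; thus R = |r|² = 0.2397, T = 0.7603.

R = 0.240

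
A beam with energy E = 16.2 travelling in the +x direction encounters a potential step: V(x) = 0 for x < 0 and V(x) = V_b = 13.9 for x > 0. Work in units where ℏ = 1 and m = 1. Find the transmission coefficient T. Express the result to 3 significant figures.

On each side the TISE gives plane waves with k = √(2m(E − V))/ℏ: k₁ = √(2·1·16.2) = 5.692, k₂ = √(2·1·2.3) = 2.145.
Continuity of ψ and ψ′ at the step yields the reflection amplitude r = (k₁ − k₂)/(k₁ + k₂) = 0.4526; thus R = |r|² = 0.2049, T = 0.7951.

T = 0.795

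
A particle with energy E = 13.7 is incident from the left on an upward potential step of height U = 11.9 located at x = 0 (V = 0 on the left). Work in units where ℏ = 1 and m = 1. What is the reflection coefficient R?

On each side the TISE gives plane waves with k = √(2m(E − V))/ℏ: k₁ = √(2·1·13.7) = 5.235, k₂ = √(2·1·1.8) = 1.897.
Continuity of ψ and ψ′ at the step yields the reflection amplitude r = (k₁ − k₂)/(k₁ + k₂) = 0.4679; thus R = |r|² = 0.2189, T = 0.7811.

R = 0.219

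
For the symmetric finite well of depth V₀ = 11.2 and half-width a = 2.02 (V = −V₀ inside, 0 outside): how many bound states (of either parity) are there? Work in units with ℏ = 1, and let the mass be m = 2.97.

Define the well-strength parameter z₀ = (a/ℏ)√(2mV₀) = 2.02 × √(2·2.97·11.2) = 16.48.
A new bound state (alternating even/odd) appears each time z₀ passes a multiple of π/2, so N = ⌊2z₀/π⌋ + 1 = ⌊10.49⌋ + 1 = 11.

N = 11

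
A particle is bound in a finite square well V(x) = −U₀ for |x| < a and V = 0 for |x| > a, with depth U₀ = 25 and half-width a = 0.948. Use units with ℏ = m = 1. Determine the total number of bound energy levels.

N = 5

Define the well-strength parameter z₀ = (a/ℏ)√(2mU₀) = 0.948 × √(2·1·25) = 6.703.
A new bound state (alternating even/odd) appears each time z₀ passes a multiple of π/2, so N = ⌊2z₀/π⌋ + 1 = ⌊4.267⌋ + 1 = 5.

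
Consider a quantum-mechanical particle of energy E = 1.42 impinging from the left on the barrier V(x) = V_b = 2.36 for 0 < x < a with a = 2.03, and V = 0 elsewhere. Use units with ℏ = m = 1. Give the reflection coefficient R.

R = 0.985

E < V_b: inside the barrier ψ ∝ e^{±κx} with κ = √(2m(V_b − E))/ℏ = 1.371.
κa = 2.783, sinh(κa) = 8.056.
Matching ψ, ψ′ at both faces gives T = [1 + V_b² sinh²(κa) / (4E(V_b − E))]⁻¹ = 1/68.70 = 0.0146.
R = 1 − T = 0.985.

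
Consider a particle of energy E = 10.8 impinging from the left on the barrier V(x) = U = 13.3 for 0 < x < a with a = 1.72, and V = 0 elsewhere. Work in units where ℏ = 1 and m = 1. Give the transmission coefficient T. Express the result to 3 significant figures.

T = 0.00111

E < U: inside the barrier ψ ∝ e^{±κx} with κ = √(2m(U − E))/ℏ = 2.236.
κa = 3.846, sinh(κa) = 23.39.
Matching ψ, ψ′ at both faces gives T = [1 + U² sinh²(κa) / (4E(U − E))]⁻¹ = 1/897.3 = 0.00111.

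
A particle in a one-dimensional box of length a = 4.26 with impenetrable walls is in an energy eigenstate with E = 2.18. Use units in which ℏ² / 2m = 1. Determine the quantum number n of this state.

n = 2

For an infinite well E_n = n²π²ℏ²/(2ma²), so n = (a/πℏ)√(2mE).
n = (4.26/π) × √(2 × 0.5 × 2.18) = 2.002 → n = 2.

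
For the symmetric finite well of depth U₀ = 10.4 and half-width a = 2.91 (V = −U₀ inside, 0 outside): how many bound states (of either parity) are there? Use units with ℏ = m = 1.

N = 9

Define the well-strength parameter z₀ = (a/ℏ)√(2mU₀) = 2.91 × √(2·1·10.4) = 13.27.
The even/odd transcendental equations gain one root per π/2 in z₀, giving N = 1 + ⌊2z₀/π⌋ = 1 + ⌊8.449⌋ = 9.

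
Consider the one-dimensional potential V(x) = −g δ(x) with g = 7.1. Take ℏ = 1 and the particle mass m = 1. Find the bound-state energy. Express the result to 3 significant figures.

E = -25.2

The bound state is ψ(x) = √κ e^{−κ|x|}. The derivative jump ψ'(0⁺) − ψ'(0⁻) = −(2mg/ℏ²)ψ(0) fixes κ = mg/ℏ² = 7.100.
Then E = −ℏ²κ²/(2m) = −mg²/(2ℏ²) = -25.21.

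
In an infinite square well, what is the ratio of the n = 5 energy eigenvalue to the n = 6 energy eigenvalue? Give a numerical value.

0.694444

E_n = n²π²ℏ²/(2mL²) so the ratio is n₂²/n₁² = 25/36 = 0.694444.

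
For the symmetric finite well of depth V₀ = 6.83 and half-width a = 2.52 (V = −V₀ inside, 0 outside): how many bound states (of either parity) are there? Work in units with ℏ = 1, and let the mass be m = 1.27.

N = 7

The dimensionless depth is z₀ = a√(2mV₀)/ℏ = 2.52 × √(17.35) = 10.50.
The even/odd transcendental equations gain one root per π/2 in z₀, giving N = 1 + ⌊2z₀/π⌋ = 1 + ⌊6.682⌋ = 7.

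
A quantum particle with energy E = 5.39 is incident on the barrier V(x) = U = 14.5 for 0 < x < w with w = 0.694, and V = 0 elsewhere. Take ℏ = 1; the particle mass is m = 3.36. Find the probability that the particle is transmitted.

E < U: inside the barrier ψ ∝ e^{±κx} with κ = √(2m(U − E))/ℏ = 7.824.
κw = 5.430, sinh(κw) = 114.1.
The exact tunnelling result is T⁻¹ = 1 + U² sinh²(κw) / [4E(U − E)] = 13930, so T = 0.0000718.

T = 0.0000718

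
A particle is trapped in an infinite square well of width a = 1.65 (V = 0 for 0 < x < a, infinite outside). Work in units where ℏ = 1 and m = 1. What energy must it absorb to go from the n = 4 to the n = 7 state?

E_n = n²π²ℏ²/(2ma²), so ΔE = (7² − 4²) π²ℏ²/(2ma²).
ΔE = 33 × π² / (2 × 1 × 1.65²) = 59.82.

ΔE = 59.8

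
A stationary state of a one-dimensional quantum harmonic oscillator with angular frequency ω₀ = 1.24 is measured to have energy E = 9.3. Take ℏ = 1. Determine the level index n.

n = 7

Invert E_n = (n + ½)ℏω₀: n = E/ℏω₀ − ½ = 7.000, so n = 7.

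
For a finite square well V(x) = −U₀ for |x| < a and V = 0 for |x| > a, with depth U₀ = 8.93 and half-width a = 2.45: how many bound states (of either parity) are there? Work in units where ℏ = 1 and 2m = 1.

Define the well-strength parameter z₀ = (a/ℏ)√(2mU₀) = 2.45 × √(2·0.5·8.93) = 7.321.
The even/odd transcendental equations gain one root per π/2 in z₀, giving N = 1 + ⌊2z₀/π⌋ = 1 + ⌊4.661⌋ = 5.

N = 5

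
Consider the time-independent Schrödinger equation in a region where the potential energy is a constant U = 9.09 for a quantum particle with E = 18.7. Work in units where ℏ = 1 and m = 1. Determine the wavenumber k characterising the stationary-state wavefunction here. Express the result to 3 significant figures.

With E > U the solution is oscillatory, ψ ∝ e^{±ikx} with k = √(2m(E − U))/ℏ.
k = √(2 × 1 × 9.61) = 4.384.

k = 4.38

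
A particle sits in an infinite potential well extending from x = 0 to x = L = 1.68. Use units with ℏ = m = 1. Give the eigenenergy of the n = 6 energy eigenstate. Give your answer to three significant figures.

Requiring ψ(0) = ψ(L) = 0 quantises k = nπ/L, hence E_n = ℏ²k²/2m = n²π²ℏ²/(2mL²).
E_6 = 6² × π² / (2 × 1 × 1.68²) = 62.94.

E = 62.9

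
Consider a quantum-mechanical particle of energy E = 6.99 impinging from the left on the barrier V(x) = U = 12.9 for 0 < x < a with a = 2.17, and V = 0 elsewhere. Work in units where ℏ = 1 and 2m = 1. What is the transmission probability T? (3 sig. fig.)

T = 0.000104

E < U: inside the barrier ψ ∝ e^{±κx} with κ = √(2m(U − E))/ℏ = 2.431.
κa = 5.275, sinh(κa) = 97.73.
The exact tunnelling result is T⁻¹ = 1 + U² sinh²(κa) / [4E(U − E)] = 9619, so T = 0.000104.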